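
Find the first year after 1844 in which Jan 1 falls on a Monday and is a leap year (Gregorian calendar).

1872

Jan 1 advances by 2 weekdays after a leap year and by 1 after a common year.
1844: Jan 1 is Monday (leap).
1845: Wednesday
1846: Thursday
1847: Friday
1848: Saturday (leap)
1849: Monday
1850: Tuesday
1851: Wednesday
1852: Thursday (leap)
1853: Saturday
1854: Sunday
1855: Monday
1856: Tuesday (leap)
1857: Thursday
1858: Friday
1859: Saturday
1860: Sunday (leap)
1861: Tuesday
1862: Wednesday
1863: Thursday
1864: Friday (leap)
1865: Sunday
1866: Monday
1867: Tuesday
1868: Wednesday (leap)
1869: Friday
1870: Saturday
1871: Sunday
1872: Monday (leap)
1872 begins on a Monday and is a leap year.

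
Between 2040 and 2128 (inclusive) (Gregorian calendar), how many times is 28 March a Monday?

12

Track 28 March's weekday year by year (advancing +1, or +2 across a Feb 29):
  2040: Wed  2041: Thu (+1)  2042: Fri (+1)  2043: Sat (+1)  2044: Mon (+2) ✓
  2045: Tue (+1)  2046: Wed (+1)  2047: Thu (+1)  2048: Sat (+2)  2049: Sun (+1)
  2050: Mon (+1) ✓  2051: Tue (+1)  2052: Thu (+2)  2053: Fri (+1)  … (61 more years) …
  2115: Thu (+1)  2116: Sat (+2)  2117: Sun (+1)  2118: Mon (+1) ✓  2119: Tue (+1)
  2120: Thu (+2)  2121: Fri (+1)  2122: Sat (+1)  2123: Sun (+1)  2124: Tue (+2)
  2125: Wed (+1)  2126: Thu (+1)  2127: Fri (+1)  2128: Sun (+2)
Monday years: 2044, 2050, 2061, 2067, 2072, 2078, 2089, 2095, 2101, 2107, 2112, 2118 — 12 in total.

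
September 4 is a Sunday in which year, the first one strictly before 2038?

2033

From one year to the next, a fixed date's weekday advances by 1, or by 2 when a Feb 29 lies between the two dates.
2038: September 4 is Saturday.
2037: Friday (−1)
2036: Thursday (−1)
2035: Tuesday (−2)
2034: Monday (−1)
2033: Sunday (−1)
September 4 falls on a Sunday in 2033.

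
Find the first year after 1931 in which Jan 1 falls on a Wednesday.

1936

Jan 1 advances by 2 weekdays after a leap year and by 1 after a common year.
1931: Jan 1 is Thursday.
1932: Friday (leap)
1933: Sunday
1934: Monday
1935: Tuesday
1936: Wednesday (leap)
1936 begins on a Wednesday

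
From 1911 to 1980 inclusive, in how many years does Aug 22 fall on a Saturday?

9

Track Aug 22's weekday year by year (advancing +1, or +2 across a Feb 29):
  1911: Tue  1912: Thu (+2)  1913: Fri (+1)  1914: Sat (+1) ✓  1915: Sun (+1)
  1916: Tue (+2)  1917: Wed (+1)  1918: Thu (+1)  1919: Fri (+1)  1920: Sun (+2)
  1921: Mon (+1)  1922: Tue (+1)  1923: Wed (+1)  1924: Fri (+2)  … (42 more years) …
  1967: Tue (+1)  1968: Thu (+2)  1969: Fri (+1)  1970: Sat (+1) ✓  1971: Sun (+1)
  1972: Tue (+2)  1973: Wed (+1)  1974: Thu (+1)  1975: Fri (+1)  1976: Sun (+2)
  1977: Mon (+1)  1978: Tue (+1)  1979: Wed (+1)  1980: Fri (+2)
Saturday years: 1914, 1925, 1931, 1936, 1942, 1953, 1959, 1964, 1970 — 9 in total.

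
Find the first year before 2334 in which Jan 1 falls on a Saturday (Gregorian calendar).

Jan 1 advances by 2 weekdays after a leap year and by 1 after a common year.
2334: Jan 1 is Monday.
2333: Sunday
2332: Friday (leap)
2331: Thursday
2330: Wednesday
2329: Tuesday
2328: Sunday (leap)
2327: Saturday
2327 begins on a Saturday

2327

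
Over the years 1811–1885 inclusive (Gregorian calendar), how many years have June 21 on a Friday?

11

Track June 21's weekday year by year (advancing +1, or +2 across a Feb 29):
  1811: Fri ✓  1812: Sun (+2)  1813: Mon (+1)  1814: Tue (+1)  1815: Wed (+1)
  1816: Fri (+2) ✓  1817: Sat (+1)  1818: Sun (+1)  1819: Mon (+1)  1820: Wed (+2)
  1821: Thu (+1)  1822: Fri (+1) ✓  1823: Sat (+1)  1824: Mon (+2)  … (47 more years) …
  1872: Fri (+2) ✓  1873: Sat (+1)  1874: Sun (+1)  1875: Mon (+1)  1876: Wed (+2)
  1877: Thu (+1)  1878: Fri (+1) ✓  1879: Sat (+1)  1880: Mon (+2)  1881: Tue (+1)
  1882: Wed (+1)  1883: Thu (+1)  1884: Sat (+2)  1885: Sun (+1)
Friday years: 1811, 1816, 1822, 1833, 1839, 1844, 1850, 1861, 1867, 1872, 1878 — 11 in total.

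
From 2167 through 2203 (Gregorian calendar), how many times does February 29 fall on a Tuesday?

Leap years in 2167–2203: 8 of them.
Feb 29 weekday advances by 5 (mod 7) from one leap year to the next four years later (or differs when a century non-leap intervenes).
Leap-day weekdays: 2168:Mon 2172:Sat 2176:Thu 2180:Tue✓ 2184:Sun 2188:Fri 2192:Wed 2196:Mon
Tuesday: 2180 → 1.

1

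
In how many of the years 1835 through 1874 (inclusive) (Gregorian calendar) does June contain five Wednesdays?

June has 30 days; it has five Wednesdays when Wednesday falls among the first (month-length − 28) days — i.e. when June 1 is one of Wednesday/Tuesday.
June 1 by year: 1835:Mon 1836:Wed✓ 1837:Thu 1838:Fri 1839:Sat 1840:Mon 1841:Tue✓ 1842:Wed✓ 1843:Thu 1844:Sat 1845:Sun 1846:Mon 1847:Tue✓ 1848:Thu 1849:Fri …(10 more)… 1860:Fri 1861:Sat 1862:Sun 1863:Mon 1864:Wed✓ 1865:Thu 1866:Fri 1867:Sat 1868:Mon 1869:Tue✓ 1870:Wed✓ 1871:Thu 1872:Sat 1873:Sun 1874:Mon
Years with five Wednesdays: 1836, 1841, 1842, 1847, 1852, 1853, 1858, 1859, 1864, 1869, 1870 → 11.

11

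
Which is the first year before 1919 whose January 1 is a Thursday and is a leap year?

Jan 1 advances by 2 weekdays after a leap year and by 1 after a common year.
1919: Jan 1 is Wednesday.
1918: Tuesday
1917: Monday
1916: Saturday (leap)
1915: Friday
1914: Thursday
1913: Wednesday
1912: Monday (leap)
1911: Sunday
1910: Saturday
1909: Friday
1908: Wednesday (leap)
1907: Tuesday
1906: Monday
1905: Sunday
1904: Friday (leap)
1903: Thursday
1902: Wednesday
1901: Tuesday
1900: Monday
1899: Sunday
1898: Saturday
1897: Friday
1896: Wednesday (leap)
1895: Tuesday
1894: Monday
1893: Sunday
1892: Friday (leap)
1891: Thursday
1890: Wednesday
1889: Tuesday
1888: Sunday (leap)
1887: Saturday
1886: Friday
1885: Thursday
1884: Tuesday (leap)
1883: Monday
1882: Sunday
1881: Saturday
1880: Thursday (leap)
1880 begins on a Thursday and is a leap year.

1880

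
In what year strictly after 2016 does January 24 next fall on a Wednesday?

2018

From one year to the next, a fixed date's weekday advances by 1, or by 2 when a Feb 29 lies between the two dates.
2016: January 24 is Sunday.
2017: Tuesday (+2)
2018: Wednesday (+1)
January 24 falls on a Wednesday in 2018.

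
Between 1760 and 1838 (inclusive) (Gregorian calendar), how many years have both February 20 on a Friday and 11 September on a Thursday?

Check each year's weekday for February 20 and 11 September:
  1760: Wed/Thu  1761: Fri/Fri  1762: Sat/Sat  1763: Sun/Sun  1764: Mon/Tue  1765: Wed/Wed  1766: Thu/Thu  1767: Fri/Fri  1768: Sat/Sun  1769: Mon/Mon  1770: Tue/Tue  1771: Wed/Wed  1772: Thu/Fri  1773: Sat/Sat  …(51 more)…  1825: Sun/Sun  1826: Mon/Mon  1827: Tue/Tue  1828: Wed/Thu  1829: Fri/Fri  1830: Sat/Sat  1831: Sun/Sun  1832: Mon/Tue  1833: Wed/Wed  1834: Thu/Thu  1835: Fri/Fri  1836: Sat/Sun  1837: Mon/Mon  1838: Tue/Tue
Both conditions hold in: no year — 0.

0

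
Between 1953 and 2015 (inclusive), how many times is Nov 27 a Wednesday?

9

Track Nov 27's weekday year by year (advancing +1, or +2 across a Feb 29):
  1953: Fri  1954: Sat (+1)  1955: Sun (+1)  1956: Tue (+2)  1957: Wed (+1) ✓
  1958: Thu (+1)  1959: Fri (+1)  1960: Sun (+2)  1961: Mon (+1)  1962: Tue (+1)
  1963: Wed (+1) ✓  1964: Fri (+2)  1965: Sat (+1)  1966: Sun (+1)  … (35 more years) …
  2002: Wed (+1) ✓  2003: Thu (+1)  2004: Sat (+2)  2005: Sun (+1)  2006: Mon (+1)
  2007: Tue (+1)  2008: Thu (+2)  2009: Fri (+1)  2010: Sat (+1)  2011: Sun (+1)
  2012: Tue (+2)  2013: Wed (+1) ✓  2014: Thu (+1)  2015: Fri (+1)
Wednesday years: 1957, 1963, 1968, 1974, 1985, 1991, 1996, 2002, 2013 — 9 in total.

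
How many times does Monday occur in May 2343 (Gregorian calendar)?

5

May 2343 has 31 days and begins on Saturday.
The first Monday is May 3.
Mondays fall on 3, 10, 17, 24, 31 — that's 5.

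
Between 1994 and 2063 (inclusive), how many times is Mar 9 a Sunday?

10

Track Mar 9's weekday year by year (advancing +1, or +2 across a Feb 29):
  1994: Wed  1995: Thu (+1)  1996: Sat (+2)  1997: Sun (+1) ✓  1998: Mon (+1)
  1999: Tue (+1)  2000: Thu (+2)  2001: Fri (+1)  2002: Sat (+1)  2003: Sun (+1) ✓
  2004: Tue (+2)  2005: Wed (+1)  2006: Thu (+1)  2007: Fri (+1)  … (42 more years) …
  2050: Wed (+1)  2051: Thu (+1)  2052: Sat (+2)  2053: Sun (+1) ✓  2054: Mon (+1)
  2055: Tue (+1)  2056: Thu (+2)  2057: Fri (+1)  2058: Sat (+1)  2059: Sun (+1) ✓
  2060: Tue (+2)  2061: Wed (+1)  2062: Thu (+1)  2063: Fri (+1)
Sunday years: 1997, 2003, 2008, 2014, 2025, 2031, 2036, 2042, 2053, 2059 — 10 in total.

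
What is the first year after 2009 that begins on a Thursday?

2015

Jan 1 advances by 2 weekdays after a leap year and by 1 after a common year.
2009: Jan 1 is Thursday.
2010: Friday
2011: Saturday
2012: Sunday (leap)
2013: Tuesday
2014: Wednesday
2015: Thursday
2015 begins on a Thursday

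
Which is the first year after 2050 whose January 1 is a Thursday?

2054

Jan 1 advances by 2 weekdays after a leap year and by 1 after a common year.
2050: Jan 1 is Saturday.
2051: Sunday
2052: Monday (leap)
2053: Wednesday
2054: Thursday
2054 begins on a Thursday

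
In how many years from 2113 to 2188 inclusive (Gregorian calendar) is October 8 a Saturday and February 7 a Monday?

Check each year's weekday for October 8 and February 7:
  2113: Sun/Tue  2114: Mon/Wed  2115: Tue/Thu  2116: Thu/Fri  2117: Fri/Sun  2118: Sat/Mon ✓  2119: Sun/Tue  2120: Tue/Wed  2121: Wed/Fri  2122: Thu/Sat  2123: Fri/Sun  2124: Sun/Mon  2125: Mon/Wed  2126: Tue/Thu  …(48 more)…  2175: Sun/Tue  2176: Tue/Wed  2177: Wed/Fri  2178: Thu/Sat  2179: Fri/Sun  2180: Sun/Mon  2181: Mon/Wed  2182: Tue/Thu  2183: Wed/Fri  2184: Fri/Sat  2185: Sat/Mon ✓  2186: Sun/Tue  2187: Mon/Wed  2188: Wed/Thu
Both conditions hold in: 2118, 2129, 2135, 2146, 2157, 2163, 2174, 2185 — 8.

8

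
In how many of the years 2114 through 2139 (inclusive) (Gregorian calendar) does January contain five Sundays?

January has 31 days; it has five Sundays when Sunday falls among the first (month-length − 28) days — i.e. when January 1 is one of Sunday/Saturday/Friday.
January 1 by year: 2114:Mon 2115:Tue 2116:Wed 2117:Fri✓ 2118:Sat✓ 2119:Sun✓ 2120:Mon 2121:Wed 2122:Thu 2123:Fri✓ 2124:Sat✓ 2125:Mon 2126:Tue 2127:Wed 2128:Thu 2129:Sat✓ 2130:Sun✓ 2131:Mon 2132:Tue 2133:Thu 2134:Fri✓ 2135:Sat✓ 2136:Sun✓ 2137:Tue 2138:Wed 2139:Thu
Years with five Sundays: 2117, 2118, 2119, 2123, 2124, 2129, 2130, 2134, 2135, 2136 → 10.

10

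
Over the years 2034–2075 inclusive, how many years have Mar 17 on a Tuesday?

6

Track Mar 17's weekday year by year (advancing +1, or +2 across a Feb 29):
  2034: Fri  2035: Sat (+1)  2036: Mon (+2)  2037: Tue (+1) ✓  2038: Wed (+1)
  2039: Thu (+1)  2040: Sat (+2)  2041: Sun (+1)  2042: Mon (+1)  2043: Tue (+1) ✓
  2044: Thu (+2)  2045: Fri (+1)  2046: Sat (+1)  2047: Sun (+1)  … (14 more years) …
  2062: Fri (+1)  2063: Sat (+1)  2064: Mon (+2)  2065: Tue (+1) ✓  2066: Wed (+1)
  2067: Thu (+1)  2068: Sat (+2)  2069: Sun (+1)  2070: Mon (+1)  2071: Tue (+1) ✓
  2072: Thu (+2)  2073: Fri (+1)  2074: Sat (+1)  2075: Sun (+1)
Tuesday years: 2037, 2043, 2048, 2054, 2065, 2071 — 6 in total.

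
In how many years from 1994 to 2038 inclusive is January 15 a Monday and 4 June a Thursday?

0

Check each year's weekday for January 15 and 4 June:
  1994: Sat/Sat  1995: Sun/Sun  1996: Mon/Tue  1997: Wed/Wed  1998: Thu/Thu  1999: Fri/Fri  2000: Sat/Sun  2001: Mon/Mon  2002: Tue/Tue  2003: Wed/Wed  2004: Thu/Fri  2005: Sat/Sat  2006: Sun/Sun  2007: Mon/Mon  …(17 more)…  2025: Wed/Wed  2026: Thu/Thu  2027: Fri/Fri  2028: Sat/Sun  2029: Mon/Mon  2030: Tue/Tue  2031: Wed/Wed  2032: Thu/Fri  2033: Sat/Sat  2034: Sun/Sun  2035: Mon/Mon  2036: Tue/Wed  2037: Thu/Thu  2038: Fri/Fri
Both conditions hold in: no year — 0.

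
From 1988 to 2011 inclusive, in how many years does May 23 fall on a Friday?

Track May 23's weekday year by year (advancing +1, or +2 across a Feb 29):
  1988: Mon  1989: Tue (+1)  1990: Wed (+1)  1991: Thu (+1)  1992: Sat (+2)
  1993: Sun (+1)  1994: Mon (+1)  1995: Tue (+1)  1996: Thu (+2)  1997: Fri (+1) ✓
  1998: Sat (+1)  1999: Sun (+1)  2000: Tue (+2)  2001: Wed (+1)  2002: Thu (+1)
  2003: Fri (+1) ✓  2004: Sun (+2)  2005: Mon (+1)  2006: Tue (+1)  2007: Wed (+1)
  2008: Fri (+2) ✓  2009: Sat (+1)  2010: Sun (+1)  2011: Mon (+1)
Friday years: 1997, 2003, 2008 — 3 in total.

3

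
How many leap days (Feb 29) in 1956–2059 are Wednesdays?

4

Leap years in 1956–2059: 26 of them.
Feb 29 weekday advances by 5 (mod 7) from one leap year to the next four years later (or differs when a century non-leap intervenes).
Leap-day weekdays: 1956:Wed✓ 1960:Mon 1964:Sat 1968:Thu 1972:Tue 1976:Sun 1980:Fri 1984:Wed✓ 1988:Mon 1992:Sat 1996:Thu 2000:Tue 2004:Sun 2008:Fri 2012:Wed✓ 2016:Mon 2020:Sat 2024:Thu 2028:Tue 2032:Sun 2036:Fri 2040:Wed✓ 2044:Mon 2048:Sat 2052:Thu 2056:Tue
Wednesday: 1956, 1984, 2012, 2040 → 4.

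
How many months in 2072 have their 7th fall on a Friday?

1

Check the 7th of each month of 2072: Jan 7: Thu, Feb 7: Sun, Mar 7: Mon, Apr 7: Thu, May 7: Sat, Jun 7: Tue, Jul 7: Thu, Aug 7: Sun, Sep 7: Wed, Oct 7: Fri, Nov 7: Mon, Dec 7: Wed.
Friday occurs in October — 1 month.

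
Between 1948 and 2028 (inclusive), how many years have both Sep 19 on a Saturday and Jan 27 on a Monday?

Check each year's weekday for Sep 19 and Jan 27:
  1948: Sun/Tue  1949: Mon/Thu  1950: Tue/Fri  1951: Wed/Sat  1952: Fri/Sun  1953: Sat/Tue  1954: Sun/Wed  1955: Mon/Thu  1956: Wed/Fri  1957: Thu/Sun  1958: Fri/Mon  1959: Sat/Tue  1960: Mon/Wed  1961: Tue/Fri  …(53 more)…  2015: Sat/Tue  2016: Mon/Wed  2017: Tue/Fri  2018: Wed/Sat  2019: Thu/Sun  2020: Sat/Mon ✓  2021: Sun/Wed  2022: Mon/Thu  2023: Tue/Fri  2024: Thu/Sat  2025: Fri/Mon  2026: Sat/Tue  2027: Sun/Wed  2028: Tue/Thu
Both conditions hold in: 1964, 1992, 2020 — 3.

3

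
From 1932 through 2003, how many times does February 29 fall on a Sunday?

2

Leap years in 1932–2003: 18 of them.
Feb 29 weekday advances by 5 (mod 7) from one leap year to the next four years later (or differs when a century non-leap intervenes).
Leap-day weekdays: 1932:Mon 1936:Sat 1940:Thu 1944:Tue 1948:Sun✓ 1952:Fri 1956:Wed 1960:Mon 1964:Sat 1968:Thu 1972:Tue 1976:Sun✓ 1980:Fri 1984:Wed 1988:Mon 1992:Sat 1996:Thu 2000:Tue
Sunday: 1948, 1976 → 2.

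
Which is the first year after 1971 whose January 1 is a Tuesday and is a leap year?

1980

Jan 1 advances by 2 weekdays after a leap year and by 1 after a common year.
1971: Jan 1 is Friday.
1972: Saturday (leap)
1973: Monday
1974: Tuesday
1975: Wednesday
1976: Thursday (leap)
1977: Saturday
1978: Sunday
1979: Monday
1980: Tuesday (leap)
1980 begins on a Tuesday and is a leap year.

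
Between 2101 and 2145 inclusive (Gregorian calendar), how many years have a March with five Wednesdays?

19

March has 31 days; it has five Wednesdays when Wednesday falls among the first (month-length − 28) days — i.e. when March 1 is one of Wednesday/Tuesday/Monday.
March 1 by year: 2101:Tue✓ 2102:Wed✓ 2103:Thu 2104:Sat 2105:Sun 2106:Mon✓ 2107:Tue✓ 2108:Thu 2109:Fri 2110:Sat 2111:Sun 2112:Tue✓ 2113:Wed✓ 2114:Thu 2115:Fri …(15 more)… 2131:Thu 2132:Sat 2133:Sun 2134:Mon✓ 2135:Tue✓ 2136:Thu 2137:Fri 2138:Sat 2139:Sun 2140:Tue✓ 2141:Wed✓ 2142:Thu 2143:Fri 2144:Sun 2145:Mon✓
Years with five Wednesdays: 2101, 2102, 2106, 2107, 2112, 2113, 2117, 2118, 2119, 2123, 2124, 2128, 2129, 2130, 2134, 2135, 2140, 2141, 2145 → 19.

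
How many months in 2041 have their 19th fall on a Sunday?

1

Check the 19th of each month of 2041: Jan 19: Sat, Feb 19: Tue, Mar 19: Tue, Apr 19: Fri, May 19: Sun, Jun 19: Wed, Jul 19: Fri, Aug 19: Mon, Sep 19: Thu, Oct 19: Sat, Nov 19: Tue, Dec 19: Thu.
Sunday occurs in May — 1 month.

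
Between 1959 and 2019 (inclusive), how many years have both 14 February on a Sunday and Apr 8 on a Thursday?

Check each year's weekday for 14 February and Apr 8:
  1959: Sat/Wed  1960: Sun/Fri  1961: Tue/Sat  1962: Wed/Sun  1963: Thu/Mon  1964: Fri/Wed  1965: Sun/Thu ✓  1966: Mon/Fri  1967: Tue/Sat  1968: Wed/Mon  1969: Fri/Tue  1970: Sat/Wed  1971: Sun/Thu ✓  1972: Mon/Sat  …(33 more)…  2006: Tue/Sat  2007: Wed/Sun  2008: Thu/Tue  2009: Sat/Wed  2010: Sun/Thu ✓  2011: Mon/Fri  2012: Tue/Sun  2013: Thu/Mon  2014: Fri/Tue  2015: Sat/Wed  2016: Sun/Fri  2017: Tue/Sat  2018: Wed/Sun  2019: Thu/Mon
Both conditions hold in: 1965, 1971, 1982, 1993, 1999, 2010 — 6.

6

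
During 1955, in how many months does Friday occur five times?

A month of length L has five Fridays iff its first Friday is on day ≤ L−28 (so day 1–3 in a 31-day month, 1–2 in a 30-day month, day 1 in a leap February).
Checking each month of 1955: Jan starts Sat (31d); Feb starts Tue (28d); Mar starts Tue (31d); Apr starts Fri (30d) ✓; May starts Sun (31d); Jun starts Wed (30d); Jul starts Fri (31d) ✓; Aug starts Mon (31d); Sep starts Thu (30d) ✓; Oct starts Sat (31d); Nov starts Tue (30d); Dec starts Thu (31d) ✓.
Five-Friday months: April, July, September, December → 4.

4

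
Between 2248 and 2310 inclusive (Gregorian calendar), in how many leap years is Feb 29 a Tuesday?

2

Leap years in 2248–2310: 15 of them.
Feb 29 weekday advances by 5 (mod 7) from one leap year to the next four years later (or differs when a century non-leap intervenes).
Leap-day weekdays: 2248:Tue✓ 2252:Sun 2256:Fri 2260:Wed 2264:Mon 2268:Sat 2272:Thu 2276:Tue✓ 2280:Sun 2284:Fri 2288:Wed 2292:Mon 2296:Sat 2304:Mon 2308:Sat
Tuesday: 2248, 2276 → 2.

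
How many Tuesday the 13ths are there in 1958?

1

Check the 13th of each month of 1958: Jan 13: Mon, Feb 13: Thu, Mar 13: Thu, Apr 13: Sun, May 13: Tue, Jun 13: Fri, Jul 13: Sun, Aug 13: Wed, Sep 13: Sat, Oct 13: Mon, Nov 13: Thu, Dec 13: Sat.
Tuesday occurs in May — 1 month.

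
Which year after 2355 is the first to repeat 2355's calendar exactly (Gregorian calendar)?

Two years share a calendar iff Jan 1 falls on the same weekday and both are leap or both are common. 2355: Jan 1 is Saturday, common year.
2356: Jan 1 Sunday, leap
2357: Jan 1 Tuesday, common
2358: Jan 1 Wednesday, common
2359: Jan 1 Thursday, common
2360: Jan 1 Friday, leap
2361: Jan 1 Sunday, common
2362: Jan 1 Monday, common
2363: Jan 1 Tuesday, common
2364: Jan 1 Wednesday, leap
2365: Jan 1 Friday, common
2366: Jan 1 Saturday, common
2366 matches on both conditions.

2366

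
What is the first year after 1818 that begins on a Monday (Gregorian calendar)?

1821

Jan 1 advances by 2 weekdays after a leap year and by 1 after a common year.
1818: Jan 1 is Thursday.
1819: Friday
1820: Saturday (leap)
1821: Monday
1821 begins on a Monday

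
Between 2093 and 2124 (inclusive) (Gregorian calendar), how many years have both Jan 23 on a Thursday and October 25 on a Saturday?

3

Check each year's weekday for Jan 23 and October 25:
  2093: Fri/Sun  2094: Sat/Mon  2095: Sun/Tue  2096: Mon/Thu  2097: Wed/Fri  2098: Thu/Sat ✓  2099: Fri/Sun  2100: Sat/Mon  2101: Sun/Tue  2102: Mon/Wed  2103: Tue/Thu  2104: Wed/Sat  2105: Fri/Sun  2106: Sat/Mon  …(4 more)…  2111: Fri/Sun  2112: Sat/Tue  2113: Mon/Wed  2114: Tue/Thu  2115: Wed/Fri  2116: Thu/Sun  2117: Sat/Mon  2118: Sun/Tue  2119: Mon/Wed  2120: Tue/Fri  2121: Thu/Sat ✓  2122: Fri/Sun  2123: Sat/Mon  2124: Sun/Wed
Both conditions hold in: 2098, 2110, 2121 — 3.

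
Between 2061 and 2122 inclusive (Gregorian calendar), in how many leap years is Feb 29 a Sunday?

Leap years in 2061–2122: 14 of them.
Feb 29 weekday advances by 5 (mod 7) from one leap year to the next four years later (or differs when a century non-leap intervenes).
Leap-day weekdays: 2064:Fri 2068:Wed 2072:Mon 2076:Sat 2080:Thu 2084:Tue 2088:Sun✓ 2092:Fri 2096:Wed 2104:Fri 2108:Wed 2112:Mon 2116:Sat 2120:Thu
Sunday: 2088 → 1.

1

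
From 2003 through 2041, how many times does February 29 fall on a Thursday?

Leap years in 2003–2041: 10 of them.
Feb 29 weekday advances by 5 (mod 7) from one leap year to the next four years later (or differs when a century non-leap intervenes).
Leap-day weekdays: 2004:Sun 2008:Fri 2012:Wed 2016:Mon 2020:Sat 2024:Thu✓ 2028:Tue 2032:Sun 2036:Fri 2040:Wed
Thursday: 2024 → 1.

1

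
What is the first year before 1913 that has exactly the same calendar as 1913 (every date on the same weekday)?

1902

Two years share a calendar iff Jan 1 falls on the same weekday and both are leap or both are common. 1913: Jan 1 is Wednesday, common year.
1912: Jan 1 Monday, leap
1911: Jan 1 Sunday, common
1910: Jan 1 Saturday, common
1909: Jan 1 Friday, common
1908: Jan 1 Wednesday, leap
1907: Jan 1 Tuesday, common
1906: Jan 1 Monday, common
1905: Jan 1 Sunday, common
1904: Jan 1 Friday, leap
1903: Jan 1 Thursday, common
1902: Jan 1 Wednesday, common
1902 matches on both conditions.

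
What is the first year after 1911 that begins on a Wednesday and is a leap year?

Jan 1 advances by 2 weekdays after a leap year and by 1 after a common year.
1911: Jan 1 is Sunday.
1912: Monday (leap)
1913: Wednesday
1914: Thursday
1915: Friday
1916: Saturday (leap)
1917: Monday
1918: Tuesday
1919: Wednesday
1920: Thursday (leap)
1921: Saturday
1922: Sunday
1923: Monday
1924: Tuesday (leap)
1925: Thursday
1926: Friday
1927: Saturday
1928: Sunday (leap)
1929: Tuesday
1930: Wednesday
1931: Thursday
1932: Friday (leap)
1933: Sunday
1934: Monday
1935: Tuesday
1936: Wednesday (leap)
1936 begins on a Wednesday and is a leap year.

1936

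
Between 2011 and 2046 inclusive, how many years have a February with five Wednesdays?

2

February has 28 days (29 in leap years); it has five Wednesdays when Wednesday falls among the first (month-length − 28) days — i.e. when February 1 is Wednesday in a leap year (never in a common year).
February 1 by year: 2011:Tue 2012:Wed✓ 2013:Fri 2014:Sat 2015:Sun 2016:Mon 2017:Wed 2018:Thu 2019:Fri 2020:Sat 2021:Mon 2022:Tue 2023:Wed 2024:Thu 2025:Sat …(6 more)… 2032:Sun 2033:Tue 2034:Wed 2035:Thu 2036:Fri 2037:Sun 2038:Mon 2039:Tue 2040:Wed✓ 2041:Fri 2042:Sat 2043:Sun 2044:Mon 2045:Wed 2046:Thu
Years with five Wednesdays: 2012, 2040 → 2.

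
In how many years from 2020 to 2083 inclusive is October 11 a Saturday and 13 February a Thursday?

7

Check each year's weekday for October 11 and 13 February:
  2020: Sun/Thu  2021: Mon/Sat  2022: Tue/Sun  2023: Wed/Mon  2024: Fri/Tue  2025: Sat/Thu ✓  2026: Sun/Fri  2027: Mon/Sat  2028: Wed/Sun  2029: Thu/Tue  2030: Fri/Wed  2031: Sat/Thu ✓  2032: Mon/Fri  2033: Tue/Sun  …(36 more)…  2070: Sat/Thu ✓  2071: Sun/Fri  2072: Tue/Sat  2073: Wed/Mon  2074: Thu/Tue  2075: Fri/Wed  2076: Sun/Thu  2077: Mon/Sat  2078: Tue/Sun  2079: Wed/Mon  2080: Fri/Tue  2081: Sat/Thu ✓  2082: Sun/Fri  2083: Mon/Sat
Both conditions hold in: 2025, 2031, 2042, 2053, 2059, 2070, 2081 — 7.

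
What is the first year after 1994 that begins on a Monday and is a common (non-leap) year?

2001

Jan 1 advances by 2 weekdays after a leap year and by 1 after a common year.
1994: Jan 1 is Saturday.
1995: Sunday
1996: Monday (leap)
1997: Wednesday
1998: Thursday
1999: Friday
2000: Saturday (leap)
2001: Monday
2001 begins on a Monday and is a common year.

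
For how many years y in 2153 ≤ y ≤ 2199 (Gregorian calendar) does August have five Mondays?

August has 31 days; it has five Mondays when Monday falls among the first (month-length − 28) days — i.e. when August 1 is one of Monday/Sunday/Saturday.
August 1 by year: 2153:Wed 2154:Thu 2155:Fri 2156:Sun✓ 2157:Mon✓ 2158:Tue 2159:Wed 2160:Fri 2161:Sat✓ 2162:Sun✓ 2163:Mon✓ 2164:Wed 2165:Thu 2166:Fri 2167:Sat✓ …(17 more)… 2185:Mon✓ 2186:Tue 2187:Wed 2188:Fri 2189:Sat✓ 2190:Sun✓ 2191:Mon✓ 2192:Wed 2193:Thu 2194:Fri 2195:Sat✓ 2196:Mon✓ 2197:Tue 2198:Wed 2199:Thu
Years with five Mondays: 2156, 2157, 2161, 2162, 2163, 2167, 2168, 2172, 2173, 2174, 2178, 2179, 2184, 2185, 2189, 2190, 2191, 2195, 2196 → 19.

19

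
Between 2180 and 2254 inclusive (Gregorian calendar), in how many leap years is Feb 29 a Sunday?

3

Leap years in 2180–2254: 18 of them.
Feb 29 weekday advances by 5 (mod 7) from one leap year to the next four years later (or differs when a century non-leap intervenes).
Leap-day weekdays: 2180:Tue 2184:Sun✓ 2188:Fri 2192:Wed 2196:Mon 2204:Wed 2208:Mon 2212:Sat 2216:Thu 2220:Tue 2224:Sun✓ 2228:Fri 2232:Wed 2236:Mon 2240:Sat 2244:Thu 2248:Tue 2252:Sun✓
Sunday: 2184, 2224, 2252 → 3.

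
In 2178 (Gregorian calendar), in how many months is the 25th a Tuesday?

1

Check the 25th of each month of 2178: Jan 25: Sun, Feb 25: Wed, Mar 25: Wed, Apr 25: Sat, May 25: Mon, Jun 25: Thu, Jul 25: Sat, Aug 25: Tue, Sep 25: Fri, Oct 25: Sun, Nov 25: Wed, Dec 25: Fri.
Tuesday occurs in August — 1 month.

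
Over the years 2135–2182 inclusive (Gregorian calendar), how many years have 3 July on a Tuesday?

7

Track 3 July's weekday year by year (advancing +1, or +2 across a Feb 29):
  2135: Sun  2136: Tue (+2) ✓  2137: Wed (+1)  2138: Thu (+1)  2139: Fri (+1)
  2140: Sun (+2)  2141: Mon (+1)  2142: Tue (+1) ✓  2143: Wed (+1)  2144: Fri (+2)
  2145: Sat (+1)  2146: Sun (+1)  2147: Mon (+1)  2148: Wed (+2)  … (20 more years) …
  2169: Mon (+1)  2170: Tue (+1) ✓  2171: Wed (+1)  2172: Fri (+2)  2173: Sat (+1)
  2174: Sun (+1)  2175: Mon (+1)  2176: Wed (+2)  2177: Thu (+1)  2178: Fri (+1)
  2179: Sat (+1)  2180: Mon (+2)  2181: Tue (+1) ✓  2182: Wed (+1)
Tuesday years: 2136, 2142, 2153, 2159, 2164, 2170, 2181 — 7 in total.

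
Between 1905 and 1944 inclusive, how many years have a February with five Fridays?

1

February has 28 days (29 in leap years); it has five Fridays when Friday falls among the first (month-length − 28) days — i.e. when February 1 is Friday in a leap year (never in a common year).
February 1 by year: 1905:Wed 1906:Thu 1907:Fri 1908:Sat 1909:Mon 1910:Tue 1911:Wed 1912:Thu 1913:Sat 1914:Sun 1915:Mon 1916:Tue 1917:Thu 1918:Fri 1919:Sat …(10 more)… 1930:Sat 1931:Sun 1932:Mon 1933:Wed 1934:Thu 1935:Fri 1936:Sat 1937:Mon 1938:Tue 1939:Wed 1940:Thu 1941:Sat 1942:Sun 1943:Mon 1944:Tue
Years with five Fridays: 1924 → 1.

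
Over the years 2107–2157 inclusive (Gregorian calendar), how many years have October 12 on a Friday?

7

Track October 12's weekday year by year (advancing +1, or +2 across a Feb 29):
  2107: Wed  2108: Fri (+2) ✓  2109: Sat (+1)  2110: Sun (+1)  2111: Mon (+1)
  2112: Wed (+2)  2113: Thu (+1)  2114: Fri (+1) ✓  2115: Sat (+1)  2116: Mon (+2)
  2117: Tue (+1)  2118: Wed (+1)  2119: Thu (+1)  2120: Sat (+2)  … (23 more years) …
  2144: Mon (+2)  2145: Tue (+1)  2146: Wed (+1)  2147: Thu (+1)  2148: Sat (+2)
  2149: Sun (+1)  2150: Mon (+1)  2151: Tue (+1)  2152: Thu (+2)  2153: Fri (+1) ✓
  2154: Sat (+1)  2155: Sun (+1)  2156: Tue (+2)  2157: Wed (+1)
Friday years: 2108, 2114, 2125, 2131, 2136, 2142, 2153 — 7 in total.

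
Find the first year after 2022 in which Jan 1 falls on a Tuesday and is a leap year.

2036

Jan 1 advances by 2 weekdays after a leap year and by 1 after a common year.
2022: Jan 1 is Saturday.
2023: Sunday
2024: Monday (leap)
2025: Wednesday
2026: Thursday
2027: Friday
2028: Saturday (leap)
2029: Monday
2030: Tuesday
2031: Wednesday
2032: Thursday (leap)
2033: Saturday
2034: Sunday
2035: Monday
2036: Tuesday (leap)
2036 begins on a Tuesday and is a leap year.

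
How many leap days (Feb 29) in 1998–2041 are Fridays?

Leap years in 1998–2041: 11 of them.
Feb 29 weekday advances by 5 (mod 7) from one leap year to the next four years later (or differs when a century non-leap intervenes).
Leap-day weekdays: 2000:Tue 2004:Sun 2008:Fri✓ 2012:Wed 2016:Mon 2020:Sat 2024:Thu 2028:Tue 2032:Sun 2036:Fri✓ 2040:Wed
Friday: 2008, 2036 → 2.

2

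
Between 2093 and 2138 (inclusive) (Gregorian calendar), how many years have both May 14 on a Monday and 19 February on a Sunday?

3

Check each year's weekday for May 14 and 19 February:
  2093: Thu/Thu  2094: Fri/Fri  2095: Sat/Sat  2096: Mon/Sun ✓  2097: Tue/Tue  2098: Wed/Wed  2099: Thu/Thu  2100: Fri/Fri  2101: Sat/Sat  2102: Sun/Sun  2103: Mon/Mon  2104: Wed/Tue  2105: Thu/Thu  2106: Fri/Fri  …(18 more)…  2125: Mon/Mon  2126: Tue/Tue  2127: Wed/Wed  2128: Fri/Thu  2129: Sat/Sat  2130: Sun/Sun  2131: Mon/Mon  2132: Wed/Tue  2133: Thu/Thu  2134: Fri/Fri  2135: Sat/Sat  2136: Mon/Sun ✓  2137: Tue/Tue  2138: Wed/Wed
Both conditions hold in: 2096, 2108, 2136 — 3.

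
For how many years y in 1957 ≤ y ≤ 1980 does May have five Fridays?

11

May has 31 days; it has five Fridays when Friday falls among the first (month-length − 28) days — i.e. when May 1 is one of Friday/Thursday/Wednesday.
May 1 by year: 1957:Wed✓ 1958:Thu✓ 1959:Fri✓ 1960:Sun 1961:Mon 1962:Tue 1963:Wed✓ 1964:Fri✓ 1965:Sat 1966:Sun 1967:Mon 1968:Wed✓ 1969:Thu✓ 1970:Fri✓ 1971:Sat 1972:Mon 1973:Tue 1974:Wed✓ 1975:Thu✓ 1976:Sat 1977:Sun 1978:Mon 1979:Tue 1980:Thu✓
Years with five Fridays: 1957, 1958, 1959, 1963, 1964, 1968, 1969, 1970, 1974, 1975, 1980 → 11.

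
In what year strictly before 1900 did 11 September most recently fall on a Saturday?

1897

From one year to the next, a fixed date's weekday advances by 1, or by 2 when a Feb 29 lies between the two dates.
1900: September 11 is Tuesday.
1899: Monday (−1)
1898: Sunday (−1)
1897: Saturday (−1)
11 September falls on a Saturday in 1897.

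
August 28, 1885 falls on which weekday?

January 1, 1885 is a Thursday.
August 28 is day 240 of the year, i.e. 239 days after Jan 1.
239 mod 7 = 1, so advance 1 weekday from Thursday: Friday.

Friday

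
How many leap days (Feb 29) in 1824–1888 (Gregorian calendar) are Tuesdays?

Leap years in 1824–1888: 17 of them.
Feb 29 weekday advances by 5 (mod 7) from one leap year to the next four years later (or differs when a century non-leap intervenes).
Leap-day weekdays: 1824:Sun 1828:Fri 1832:Wed 1836:Mon 1840:Sat 1844:Thu 1848:Tue✓ 1852:Sun 1856:Fri 1860:Wed 1864:Mon 1868:Sat 1872:Thu 1876:Tue✓ 1880:Sun 1884:Fri 1888:Wed
Tuesday: 1848, 1876 → 2.

2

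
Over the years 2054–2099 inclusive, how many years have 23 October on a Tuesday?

Track 23 October's weekday year by year (advancing +1, or +2 across a Feb 29):
  2054: Fri  2055: Sat (+1)  2056: Mon (+2)  2057: Tue (+1) ✓  2058: Wed (+1)
  2059: Thu (+1)  2060: Sat (+2)  2061: Sun (+1)  2062: Mon (+1)  2063: Tue (+1) ✓
  2064: Thu (+2)  2065: Fri (+1)  2066: Sat (+1)  2067: Sun (+1)  … (18 more years) …
  2086: Wed (+1)  2087: Thu (+1)  2088: Sat (+2)  2089: Sun (+1)  2090: Mon (+1)
  2091: Tue (+1) ✓  2092: Thu (+2)  2093: Fri (+1)  2094: Sat (+1)  2095: Sun (+1)
  2096: Tue (+2) ✓  2097: Wed (+1)  2098: Thu (+1)  2099: Fri (+1)
Tuesday years: 2057, 2063, 2068, 2074, 2085, 2091, 2096 — 7 in total.

7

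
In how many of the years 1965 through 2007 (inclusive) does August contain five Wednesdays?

August has 31 days; it has five Wednesdays when Wednesday falls among the first (month-length − 28) days — i.e. when August 1 is one of Wednesday/Tuesday/Monday.
August 1 by year: 1965:Sun 1966:Mon✓ 1967:Tue✓ 1968:Thu 1969:Fri 1970:Sat 1971:Sun 1972:Tue✓ 1973:Wed✓ 1974:Thu 1975:Fri 1976:Sun 1977:Mon✓ 1978:Tue✓ 1979:Wed✓ …(13 more)… 1993:Sun 1994:Mon✓ 1995:Tue✓ 1996:Thu 1997:Fri 1998:Sat 1999:Sun 2000:Tue✓ 2001:Wed✓ 2002:Thu 2003:Fri 2004:Sun 2005:Mon✓ 2006:Tue✓ 2007:Wed✓
Years with five Wednesdays: 1966, 1967, 1972, 1973, 1977, 1978, 1979, 1983, 1984, 1988, 1989, 1990, 1994, 1995, 2000, 2001, 2005, 2006, 2007 → 19.

19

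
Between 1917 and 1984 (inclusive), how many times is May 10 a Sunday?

Track May 10's weekday year by year (advancing +1, or +2 across a Feb 29):
  1917: Thu  1918: Fri (+1)  1919: Sat (+1)  1920: Mon (+2)  1921: Tue (+1)
  1922: Wed (+1)  1923: Thu (+1)  1924: Sat (+2)  1925: Sun (+1) ✓  1926: Mon (+1)
  1927: Tue (+1)  1928: Thu (+2)  1929: Fri (+1)  1930: Sat (+1)  … (40 more years) …
  1971: Mon (+1)  1972: Wed (+2)  1973: Thu (+1)  1974: Fri (+1)  1975: Sat (+1)
  1976: Mon (+2)  1977: Tue (+1)  1978: Wed (+1)  1979: Thu (+1)  1980: Sat (+2)
  1981: Sun (+1) ✓  1982: Mon (+1)  1983: Tue (+1)  1984: Thu (+2)
Sunday years: 1925, 1931, 1936, 1942, 1953, 1959, 1964, 1970, 1981 — 9 in total.

9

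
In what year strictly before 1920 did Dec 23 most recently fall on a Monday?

From one year to the next, a fixed date's weekday advances by 1, or by 2 when a Feb 29 lies between the two dates.
1920: December 23 is Thursday.
1919: Tuesday (−2)
1918: Monday (−1)
Dec 23 falls on a Monday in 1918.

1918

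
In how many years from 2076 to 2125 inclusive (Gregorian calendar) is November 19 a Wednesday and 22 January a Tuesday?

2

Check each year's weekday for November 19 and 22 January:
  2076: Thu/Wed  2077: Fri/Fri  2078: Sat/Sat  2079: Sun/Sun  2080: Tue/Mon  2081: Wed/Wed  2082: Thu/Thu  2083: Fri/Fri  2084: Sun/Sat  2085: Mon/Mon  2086: Tue/Tue  2087: Wed/Wed  2088: Fri/Thu  2089: Sat/Sat  …(22 more)…  2112: Sat/Fri  2113: Sun/Sun  2114: Mon/Mon  2115: Tue/Tue  2116: Thu/Wed  2117: Fri/Fri  2118: Sat/Sat  2119: Sun/Sun  2120: Tue/Mon  2121: Wed/Wed  2122: Thu/Thu  2123: Fri/Fri  2124: Sun/Sat  2125: Mon/Mon
Both conditions hold in: 2092, 2104 — 2.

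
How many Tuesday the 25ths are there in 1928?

Check the 25th of each month of 1928: Jan 25: Wed, Feb 25: Sat, Mar 25: Sun, Apr 25: Wed, May 25: Fri, Jun 25: Mon, Jul 25: Wed, Aug 25: Sat, Sep 25: Tue, Oct 25: Thu, Nov 25: Sun, Dec 25: Tue.
Tuesday occurs in September, December — 2 months.

2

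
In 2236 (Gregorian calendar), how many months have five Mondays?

4

A month of length L has five Mondays iff its first Monday is on day ≤ L−28 (so day 1–3 in a 31-day month, 1–2 in a 30-day month, day 1 in a leap February).
Checking each month of 2236: Jan starts Fri (31d); Feb starts Mon (29d) ✓; Mar starts Tue (31d); Apr starts Fri (30d); May starts Sun (31d) ✓; Jun starts Wed (30d); Jul starts Fri (31d); Aug starts Mon (31d) ✓; Sep starts Thu (30d); Oct starts Sat (31d) ✓; Nov starts Tue (30d); Dec starts Thu (31d).
Five-Monday months: February, May, August, October → 4.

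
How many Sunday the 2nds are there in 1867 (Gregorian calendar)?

Check the 2nd of each month of 1867: Jan 2: Wed, Feb 2: Sat, Mar 2: Sat, Apr 2: Tue, May 2: Thu, Jun 2: Sun, Jul 2: Tue, Aug 2: Fri, Sep 2: Mon, Oct 2: Wed, Nov 2: Sat, Dec 2: Mon.
Sunday occurs in June — 1 month.

1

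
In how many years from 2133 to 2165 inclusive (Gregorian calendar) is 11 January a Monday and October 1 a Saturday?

Check each year's weekday for 11 January and October 1:
  2133: Sun/Thu  2134: Mon/Fri  2135: Tue/Sat  2136: Wed/Mon  2137: Fri/Tue  2138: Sat/Wed  2139: Sun/Thu  2140: Mon/Sat ✓  2141: Wed/Sun  2142: Thu/Mon  2143: Fri/Tue  2144: Sat/Thu  2145: Mon/Fri  2146: Tue/Sat  …(5 more)…  2152: Tue/Sun  2153: Thu/Mon  2154: Fri/Tue  2155: Sat/Wed  2156: Sun/Fri  2157: Tue/Sat  2158: Wed/Sun  2159: Thu/Mon  2160: Fri/Wed  2161: Sun/Thu  2162: Mon/Fri  2163: Tue/Sat  2164: Wed/Mon  2165: Fri/Tue
Both conditions hold in: 2140 — 1.

1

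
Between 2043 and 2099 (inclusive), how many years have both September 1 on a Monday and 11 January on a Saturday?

Check each year's weekday for September 1 and 11 January:
  2043: Tue/Sun  2044: Thu/Mon  2045: Fri/Wed  2046: Sat/Thu  2047: Sun/Fri  2048: Tue/Sat  2049: Wed/Mon  2050: Thu/Tue  2051: Fri/Wed  2052: Sun/Thu  2053: Mon/Sat ✓  2054: Tue/Sun  2055: Wed/Mon  2056: Fri/Tue  …(29 more)…  2086: Sun/Fri  2087: Mon/Sat ✓  2088: Wed/Sun  2089: Thu/Tue  2090: Fri/Wed  2091: Sat/Thu  2092: Mon/Fri  2093: Tue/Sun  2094: Wed/Mon  2095: Thu/Tue  2096: Sat/Wed  2097: Sun/Fri  2098: Mon/Sat ✓  2099: Tue/Sun
Both conditions hold in: 2053, 2059, 2070, 2081, 2087, 2098 — 6.

6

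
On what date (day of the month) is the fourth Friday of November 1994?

25

November 1, 1994 is a Tuesday, so the first Friday is the 4th.
The fourth Friday is 4 + 21 = 25.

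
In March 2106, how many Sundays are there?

March 2106 has 31 days and begins on Monday.
The first Sunday is March 7.
Sundays fall on 7, 14, 21, 28 — that's 4.

4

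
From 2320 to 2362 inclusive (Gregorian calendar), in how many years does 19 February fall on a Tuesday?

6

Track 19 February's weekday year by year (advancing +1, or +2 across a Feb 29):
  2320: Thu  2321: Sat (+2)  2322: Sun (+1)  2323: Mon (+1)  2324: Tue (+1) ✓
  2325: Thu (+2)  2326: Fri (+1)  2327: Sat (+1)  2328: Sun (+1)  2329: Tue (+2) ✓
  2330: Wed (+1)  2331: Thu (+1)  2332: Fri (+1)  2333: Sun (+2)  … (15 more years) …
  2349: Sat (+2)  2350: Sun (+1)  2351: Mon (+1)  2352: Tue (+1) ✓  2353: Thu (+2)
  2354: Fri (+1)  2355: Sat (+1)  2356: Sun (+1)  2357: Tue (+2) ✓  2358: Wed (+1)
  2359: Thu (+1)  2360: Fri (+1)  2361: Sun (+2)  2362: Mon (+1)
Tuesday years: 2324, 2329, 2335, 2346, 2352, 2357 — 6 in total.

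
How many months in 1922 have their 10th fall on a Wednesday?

Check the 10th of each month of 1922: Jan 10: Tue, Feb 10: Fri, Mar 10: Fri, Apr 10: Mon, May 10: Wed, Jun 10: Sat, Jul 10: Mon, Aug 10: Thu, Sep 10: Sun, Oct 10: Tue, Nov 10: Fri, Dec 10: Sun.
Wednesday occurs in May — 1 month.

1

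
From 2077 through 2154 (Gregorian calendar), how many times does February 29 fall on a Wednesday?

3

Leap years in 2077–2154: 18 of them.
Feb 29 weekday advances by 5 (mod 7) from one leap year to the next four years later (or differs when a century non-leap intervenes).
Leap-day weekdays: 2080:Thu 2084:Tue 2088:Sun 2092:Fri 2096:Wed✓ 2104:Fri 2108:Wed✓ 2112:Mon 2116:Sat 2120:Thu 2124:Tue 2128:Sun 2132:Fri 2136:Wed✓ 2140:Mon 2144:Sat 2148:Thu 2152:Tue
Wednesday: 2096, 2108, 2136 → 3.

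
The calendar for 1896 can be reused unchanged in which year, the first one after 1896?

1908

Two years share a calendar iff Jan 1 falls on the same weekday and both are leap or both are common. 1896: Jan 1 is Wednesday, leap year.
1897: Jan 1 Friday, common
1898: Jan 1 Saturday, common
1899: Jan 1 Sunday, common
1900: Jan 1 Monday, common
1901: Jan 1 Tuesday, common
1902: Jan 1 Wednesday, common
1903: Jan 1 Thursday, common
1904: Jan 1 Friday, leap
1905: Jan 1 Sunday, common
1906: Jan 1 Monday, common
1907: Jan 1 Tuesday, common
1908: Jan 1 Wednesday, leap
1908 matches on both conditions.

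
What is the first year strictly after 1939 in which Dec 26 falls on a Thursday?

1940

From one year to the next, a fixed date's weekday advances by 1, or by 2 when a Feb 29 lies between the two dates.
1939: December 26 is Tuesday.
1940: Thursday (+2)
Dec 26 falls on a Thursday in 1940.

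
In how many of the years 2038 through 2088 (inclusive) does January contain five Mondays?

January has 31 days; it has five Mondays when Monday falls among the first (month-length − 28) days — i.e. when January 1 is one of Monday/Sunday/Saturday.
January 1 by year: 2038:Fri 2039:Sat✓ 2040:Sun✓ 2041:Tue 2042:Wed 2043:Thu 2044:Fri 2045:Sun✓ 2046:Mon✓ 2047:Tue 2048:Wed 2049:Fri 2050:Sat✓ 2051:Sun✓ 2052:Mon✓ …(21 more)… 2074:Mon✓ 2075:Tue 2076:Wed 2077:Fri 2078:Sat✓ 2079:Sun✓ 2080:Mon✓ 2081:Wed 2082:Thu 2083:Fri 2084:Sat✓ 2085:Mon✓ 2086:Tue 2087:Wed 2088:Thu
Years with five Mondays: 2039, 2040, 2045, 2046, 2050, 2051, 2052, 2056, 2057, 2061, 2062, 2063, 2067, 2068, 2073, 2074, 2078, 2079, 2080, 2084, 2085 → 21.

21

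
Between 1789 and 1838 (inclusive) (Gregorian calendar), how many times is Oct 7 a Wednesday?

8

Track Oct 7's weekday year by year (advancing +1, or +2 across a Feb 29):
  1789: Wed ✓  1790: Thu (+1)  1791: Fri (+1)  1792: Sun (+2)  1793: Mon (+1)
  1794: Tue (+1)  1795: Wed (+1) ✓  1796: Fri (+2)  1797: Sat (+1)  1798: Sun (+1)
  1799: Mon (+1)  1800: Tue (+1)  1801: Wed (+1) ✓  1802: Thu (+1)  … (22 more years) …
  1825: Fri (+1)  1826: Sat (+1)  1827: Sun (+1)  1828: Tue (+2)  1829: Wed (+1) ✓
  1830: Thu (+1)  1831: Fri (+1)  1832: Sun (+2)  1833: Mon (+1)  1834: Tue (+1)
  1835: Wed (+1) ✓  1836: Fri (+2)  1837: Sat (+1)  1838: Sun (+1)
Wednesday years: 1789, 1795, 1801, 1807, 1812, 1818, 1829, 1835 — 8 in total.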